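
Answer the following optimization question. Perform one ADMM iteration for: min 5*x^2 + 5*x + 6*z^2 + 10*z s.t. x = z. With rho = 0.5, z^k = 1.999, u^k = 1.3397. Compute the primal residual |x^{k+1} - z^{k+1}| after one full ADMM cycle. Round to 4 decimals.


ADMM iteration with rho = 0.5, z^k = 1.999, u^k = 1.3397
Step 1: x-update.
Minimize 5*x^2 + 5*x + (0.5/2)*(x - 1.999 + 1.3397)^2
FOC: (2*5 + 0.5)*x = -5 + 0.5*(1.999 - 1.3397)
x^{k+1} = -0.4448
Step 2: z-update.
Minimize 6*z^2 + 10*z + (0.5/2)*(-0.4448 - z + 1.3397)^2
FOC: (2*6 + 0.5)*z = -10 + 0.5*(-0.4448 + 1.3397)
z^{k+1} = -0.7642
Step 3: u-update.
u^{k+1} = 1.3397 - 0.4448 + 0.7642 = 1.6591
Step 4: Primal residual = |-0.4448 + 0.7642| = 0.3194


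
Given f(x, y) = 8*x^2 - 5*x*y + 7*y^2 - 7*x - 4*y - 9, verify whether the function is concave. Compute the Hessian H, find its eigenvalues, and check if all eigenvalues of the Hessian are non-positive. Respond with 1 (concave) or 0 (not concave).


The Hessian of f(x,y) = 8*x^2 - 5*x*y + 7*y^2 - 7*x - 4*y - 9 is:
H = [[16, -5], [-5, 14]]
Trace = 16 + 14 = 30
Determinant = 16*14 - (-5)^2 = 199
Discriminant = (30)^2 - 4*199 = 104.0
Eigenvalues: lambda_1 = 9.901, lambda_2 = 20.099
The function is not concave.

0


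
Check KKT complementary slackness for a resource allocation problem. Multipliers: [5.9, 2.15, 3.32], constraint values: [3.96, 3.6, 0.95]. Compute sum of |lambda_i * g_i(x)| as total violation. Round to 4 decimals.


KKT complementary slackness check:
lambda_1 * g_1 = 5.9 * 3.96 = 23.364
lambda_2 * g_2 = 2.15 * 3.6 = 7.74
lambda_3 * g_3 = 3.32 * 0.95 = 3.154
Total violation = 23.364 + 7.74 + 3.154 = 34.258


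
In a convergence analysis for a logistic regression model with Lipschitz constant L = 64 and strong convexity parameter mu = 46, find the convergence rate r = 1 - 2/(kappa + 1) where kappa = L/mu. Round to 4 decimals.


Step 1: Compute the condition number.
kappa = L/mu = 64/46 = 1.3913
Step 2: Compute the convergence rate.
r = 1 - 2/(kappa + 1) = 1 - 2*mu/(L + mu) = (L - mu)/(L + mu) = 18/110 = 0.1636


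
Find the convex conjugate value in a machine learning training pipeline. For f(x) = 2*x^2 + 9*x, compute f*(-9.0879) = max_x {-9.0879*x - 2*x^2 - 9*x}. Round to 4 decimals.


f*(y) = sup_x {y*x - a*x^2 - b*x} = sup_x {(y-b)*x - a*x^2}
FOC: (y - b) - 2a*x = 0 => x* = (y - b)/(2a)
x* = (-9.0879 - 9)/(2*2) = -4.522
f*(-9.0879) = (y-b)^2/(4a) = (-9.0879 - 9)^2/(4*2)
= 327.1721/8 = 40.8965


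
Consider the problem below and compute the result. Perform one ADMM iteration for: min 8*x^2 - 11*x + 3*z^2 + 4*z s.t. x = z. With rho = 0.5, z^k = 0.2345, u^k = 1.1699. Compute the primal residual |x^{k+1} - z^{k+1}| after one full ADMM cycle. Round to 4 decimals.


ADMM iteration with rho = 0.5, z^k = 0.2345, u^k = 1.1699
Step 1: x-update.
Minimize 8*x^2 - 11*x + (0.5/2)*(x - 0.2345 + 1.1699)^2
FOC: (2*8 + 0.5)*x = 11 + 0.5*(0.2345 - 1.1699)
x^{k+1} = 0.6383
Step 2: z-update.
Minimize 3*z^2 + 4*z + (0.5/2)*(0.6383 - z + 1.1699)^2
FOC: (2*3 + 0.5)*z = -4 + 0.5*(0.6383 + 1.1699)
z^{k+1} = -0.4763
Step 3: u-update.
u^{k+1} = 1.1699 + 0.6383 + 0.4763 = 2.2845
Step 4: Primal residual = |0.6383 + 0.4763| = 1.1146


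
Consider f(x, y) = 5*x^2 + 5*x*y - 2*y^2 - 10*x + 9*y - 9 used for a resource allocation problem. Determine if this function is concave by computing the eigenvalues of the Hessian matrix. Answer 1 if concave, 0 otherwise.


The Hessian of f(x,y) = 5*x^2 + 5*x*y - 2*y^2 - 10*x + 9*y - 9 is:
H = [[10, 5], [5, -4]]
Trace = 10 - 4 = 6
Determinant = 10*-4 - (5)^2 = -65
Discriminant = (6)^2 - 4*-65 = 296.0
Eigenvalues: lambda_1 = -5.6023, lambda_2 = 11.6023
The function is not concave.

0


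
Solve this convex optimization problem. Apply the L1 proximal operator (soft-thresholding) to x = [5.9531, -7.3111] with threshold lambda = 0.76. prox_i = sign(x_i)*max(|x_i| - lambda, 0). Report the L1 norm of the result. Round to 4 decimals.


Soft-thresholding with lambda = 0.76:
prox(5.9531) = sign(5.9531)*max(|5.9531| - 0.76, 0) = 5.1931
prox(-7.3111) = sign(-7.3111)*max(|-7.3111| - 0.76, 0) = -6.5511
prox(x) = [5.1931, -6.5511]
||prox(x)||_1 = 5.1931 + 6.5511 = 11.7442


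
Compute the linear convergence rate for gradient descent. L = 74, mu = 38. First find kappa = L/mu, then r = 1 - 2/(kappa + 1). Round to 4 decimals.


Step 1: Compute the condition number.
kappa = L/mu = 74/38 = 1.9474
Step 2: Compute the convergence rate.
r = 1 - 2/(kappa + 1) = 1 - 2*mu/(L + mu) = (L - mu)/(L + mu) = 36/112 = 0.3214


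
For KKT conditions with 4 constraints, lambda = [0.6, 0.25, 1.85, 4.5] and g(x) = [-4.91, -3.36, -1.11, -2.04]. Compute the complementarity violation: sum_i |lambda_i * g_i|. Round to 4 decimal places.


KKT complementary slackness check:
lambda_1 * g_1 = 0.6 * -4.91 = -2.946
lambda_2 * g_2 = 0.25 * -3.36 = -0.84
lambda_3 * g_3 = 1.85 * -1.11 = -2.0535
lambda_4 * g_4 = 4.5 * -2.04 = -9.18
Total violation = 2.946 + 0.84 + 2.0535 + 9.18 = 15.0195


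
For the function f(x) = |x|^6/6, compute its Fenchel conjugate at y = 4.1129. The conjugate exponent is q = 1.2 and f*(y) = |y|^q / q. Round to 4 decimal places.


The conjugate exponent q satisfies 1/p + 1/q = 1.
p = 6, so q = 6/(6 - 1) = 1.2
|y|^q = 4.1129^1.2 = 5.4573
f*(4.1129) = 5.4573 / 1.2 = 4.5477


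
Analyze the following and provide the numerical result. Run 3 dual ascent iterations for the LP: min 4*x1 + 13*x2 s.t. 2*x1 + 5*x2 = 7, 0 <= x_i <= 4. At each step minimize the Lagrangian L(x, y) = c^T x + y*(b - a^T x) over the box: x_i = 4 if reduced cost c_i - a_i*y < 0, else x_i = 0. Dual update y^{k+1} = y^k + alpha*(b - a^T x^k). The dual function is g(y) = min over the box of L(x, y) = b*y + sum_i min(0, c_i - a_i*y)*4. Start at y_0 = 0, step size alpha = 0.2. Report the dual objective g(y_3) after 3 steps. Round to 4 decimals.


Dual ascent for LP: min 4*x1 + 13*x2, 2*x1 + 5*x2 = 7, 0 <= x_i <= 4
Step 1: y^k = 0.0, reduced costs: (4.0, 13.0)
  x^k = (0.0, 0.0), subgradient = b - a^T x = 7.0
  y^{k+1} = 0.0 + 0.2*7.0 = 1.4
Step 2: y^k = 1.4, reduced costs: (1.2, 6.0)
  x^k = (0.0, 0.0), subgradient = b - a^T x = 7.0
  y^{k+1} = 1.4 + 0.2*7.0 = 2.8
Step 3: y^k = 2.8, reduced costs: (-1.6, -1.0)
  x^k = (4.0, 4.0), subgradient = b - a^T x = -21.0
  y^{k+1} = 2.8 + 0.2*-21.0 = -1.4
Dual objective at y_3 = -1.4: reduced costs (6.8, 20.0), box minimizer x = (0.0, 0.0)
g(y_3) = b*y + (c1 - a1*y)*x1 + (c2 - a2*y)*x2 = 7*(-1.4) + 6.8*0.0 + 20.0*0.0 = -9.8 + 0.0 + 0.0 = -9.8


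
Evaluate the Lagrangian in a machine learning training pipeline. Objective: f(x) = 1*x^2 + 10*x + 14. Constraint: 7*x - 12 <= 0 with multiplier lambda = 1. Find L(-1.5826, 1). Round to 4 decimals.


Step 1: Evaluate f(x).
f(-1.5826) = 1*(-1.5826)^2 + 10*(-1.5826) + 14 = 0.6786
Step 2: Evaluate g(x).
g(-1.5826) = 7*-1.5826 - 12 = -23.0782
Step 3: Compute Lagrangian.
L = 0.6786 + 1*-23.0782 = -22.3996


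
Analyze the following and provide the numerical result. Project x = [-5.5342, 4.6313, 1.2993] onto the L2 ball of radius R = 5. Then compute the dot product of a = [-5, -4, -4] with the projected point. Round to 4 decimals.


Step 1: Compute ||x|| (intermediates to 6 decimals).
||x|| = sqrt((-5.5342)^2 + 4.6313^2 + 1.2993^2) = 7.332427
Step 2: Project.
Since ||x|| > R, scale = R/||x|| = 5/7.332427 = 0.681902, proj(x) = scale * x
proj(x) = [-3.773782, 3.158093, 0.885995]
Step 3: Dot product.
a^T * proj(x) = -5*(-3.773782) - 4*3.158093 - 4*0.885995 = 2.6926


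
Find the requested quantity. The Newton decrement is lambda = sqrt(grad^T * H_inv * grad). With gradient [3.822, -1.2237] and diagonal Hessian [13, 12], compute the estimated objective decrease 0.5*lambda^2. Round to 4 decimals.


Step 1: H is diagonal, so H^(-1) * g = [0.294, -0.102].
Step 2: g^T H^(-1) g = sum_i g_i^2 / H_ii
  = (3.822)^2/13 + (-1.2237)^2/12
  = 1.1237 + 0.1248 = 1.2485
Step 3: Objective decrease = 0.5 * g^T H^(-1) g = 0.6242


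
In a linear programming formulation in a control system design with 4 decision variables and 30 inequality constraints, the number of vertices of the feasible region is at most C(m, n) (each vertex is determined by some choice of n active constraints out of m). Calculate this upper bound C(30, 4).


Each vertex corresponds to some choice of n active constraints out of m, so the number of vertices is at most C(m, n) = m! / (n!(m-n)!).
m = 30, n = 4
Numerator: 30 * 29 * 28 * 27
Denominator: 4! = 24
C(30, 4) = 27405


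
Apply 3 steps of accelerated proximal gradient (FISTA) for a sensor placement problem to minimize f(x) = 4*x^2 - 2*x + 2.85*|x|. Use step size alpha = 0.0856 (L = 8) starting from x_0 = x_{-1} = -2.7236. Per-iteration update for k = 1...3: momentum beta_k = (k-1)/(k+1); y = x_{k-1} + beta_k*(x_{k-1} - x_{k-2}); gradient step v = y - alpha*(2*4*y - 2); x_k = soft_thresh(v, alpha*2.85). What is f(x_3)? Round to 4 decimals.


FISTA on f(x) = 4*x^2 - 2*x + 2.85*|x|
L = 8, alpha = 0.0856
Iteration 1: beta = 0.0, y = -2.7236 + 0.0*(-2.7236 + 2.7236) = -2.7236
  grad(y) = -23.7888, v = y - alpha*grad = -0.6873
  prox(v) = soft_thresh(-0.6873, 0.244) = -0.4433
Iteration 2: beta = 0.3333, y = -0.4433 + 0.3333*(-0.4433 + 2.7236) = 0.3168
  grad(y) = 0.5342, v = y - alpha*grad = 0.271
  prox(v) = soft_thresh(0.271, 0.244) = 0.0271
Iteration 3: beta = 0.5, y = 0.0271 + 0.5*(0.0271 + 0.4433) = 0.2623
  grad(y) = 0.0983, v = y - alpha*grad = 0.2539
  prox(v) = soft_thresh(0.2539, 0.244) = 0.0099
f(x_3) = 4*0.0099^2 - 2*0.0099 + 2.85*|0.0099| = 0.0088


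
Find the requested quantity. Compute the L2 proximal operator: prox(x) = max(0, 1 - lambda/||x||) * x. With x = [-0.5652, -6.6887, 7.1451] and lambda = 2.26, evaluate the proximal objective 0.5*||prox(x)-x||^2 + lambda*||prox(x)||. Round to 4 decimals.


Step 1: Compute ||x||.
||x|| = 9.8036
Step 2: Compute scaling factor.
scale = max(0, 1 - 2.26/9.8036) = 0.7695
Step 3: prox(x) = [-0.4349, -5.1468, 5.498]
||prox(x)|| = 7.5436
Step 4: Proximal objective.
0.5*||prox-x||^2 = 2.5538
lambda*||prox|| = 17.0485
Total = 19.6023


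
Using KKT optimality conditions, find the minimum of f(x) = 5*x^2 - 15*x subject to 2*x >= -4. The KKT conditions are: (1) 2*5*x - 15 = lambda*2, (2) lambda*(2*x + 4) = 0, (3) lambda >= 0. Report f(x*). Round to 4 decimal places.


Step 1: Try lambda = 0 (constraint inactive).
Stationarity: 2*5*x - 15 = 0
x* = 15/(2*5) = 1.5
Check constraint: 2*1.5 = 3.0 >= -4 -- satisfied.
Step 2: Compute optimal value.
f(x*) = 5*1.5^2 - 15*1.5 = -11.25


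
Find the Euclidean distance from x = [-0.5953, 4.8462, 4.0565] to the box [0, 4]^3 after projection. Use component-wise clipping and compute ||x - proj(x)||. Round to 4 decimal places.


Project each component onto [0, 4].
clip(-0.5953) = 0.0, clip(4.8462) = 4.0, clip(4.0565) = 4.0
Projection = [0.0, 4.0, 4.0]
Squared diffs: [0.3544, 0.7161, 0.0032]
Distance = sqrt(1.0737) = 1.0362


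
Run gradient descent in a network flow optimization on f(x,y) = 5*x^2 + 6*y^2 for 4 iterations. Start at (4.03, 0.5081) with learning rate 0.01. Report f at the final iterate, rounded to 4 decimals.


Gradient descent on f(x,y) = 5*x^2 + 6*y^2.
Starting point: (4.03, 0.5081), alpha = 0.01
Step 1: grad_x = 2*5*4.03 = 40.3, grad_y = 2*6*0.5081 = 6.0972
  x_1 = 4.03 - 0.01*40.3 = 3.627
  y_1 = 0.5081 - 0.01*6.0972 = 0.4471
Step 2: grad_x = 2*5*3.627 = 36.27, grad_y = 2*6*0.4471 = 5.3655
  x_2 = 3.627 - 0.01*36.27 = 3.2643
  y_2 = 0.4471 - 0.01*5.3655 = 0.3935
Step 3: grad_x = 2*5*3.2643 = 32.643, grad_y = 2*6*0.3935 = 4.7217
  x_3 = 3.2643 - 0.01*32.643 = 2.9379
  y_3 = 0.3935 - 0.01*4.7217 = 0.3463
Step 4: grad_x = 2*5*2.9379 = 29.3787, grad_y = 2*6*0.3463 = 4.1551
  x_4 = 2.9379 - 0.01*29.3787 = 2.6441
  y_4 = 0.3463 - 0.01*4.1551 = 0.3047
f(2.6441, 0.3047) = 5*2.6441^2 + 6*0.3047^2 = 35.5129


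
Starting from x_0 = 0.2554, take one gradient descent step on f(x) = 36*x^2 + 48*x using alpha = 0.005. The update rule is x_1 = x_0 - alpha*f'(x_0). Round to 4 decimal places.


We compute the gradient at x_0 and apply the update.
f'(x) = 72*x + 48
f'(0.2554) = 72*0.2554 + 48 = 66.3888
x_1 = 0.2554 - 0.005*66.3888 = -0.0765


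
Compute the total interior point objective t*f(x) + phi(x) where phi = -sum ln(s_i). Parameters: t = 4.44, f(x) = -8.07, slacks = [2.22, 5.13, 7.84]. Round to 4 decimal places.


Step 1: Compute log-barrier.
ln values: [0.7975, 1.6351, 2.0592]
phi = -(0.7975 + 1.6351 + 2.0592) = -4.4919
Step 2: Compute augmented objective.
t*f(x) = 4.44*-8.07 = -35.8308
Total = -35.8308 - 4.4919 = -40.3227


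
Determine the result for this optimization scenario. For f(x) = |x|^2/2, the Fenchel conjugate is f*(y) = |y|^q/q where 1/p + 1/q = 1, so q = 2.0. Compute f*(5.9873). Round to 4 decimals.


The conjugate exponent q satisfies 1/p + 1/q = 1.
p = 2, so q = 2/(2 - 1) = 2.0
|y|^q = 5.9873^2.0 = 35.8478
f*(5.9873) = 35.8478 / 2.0 = 17.9239


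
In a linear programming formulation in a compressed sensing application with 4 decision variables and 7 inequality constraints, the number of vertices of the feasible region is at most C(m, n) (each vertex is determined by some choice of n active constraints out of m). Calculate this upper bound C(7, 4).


Each vertex corresponds to some choice of n active constraints out of m, so the number of vertices is at most C(m, n) = m! / (n!(m-n)!).
m = 7, n = 4
Numerator: 7 * 6 * 5 * 4
Denominator: 4! = 24
C(7, 4) = 35


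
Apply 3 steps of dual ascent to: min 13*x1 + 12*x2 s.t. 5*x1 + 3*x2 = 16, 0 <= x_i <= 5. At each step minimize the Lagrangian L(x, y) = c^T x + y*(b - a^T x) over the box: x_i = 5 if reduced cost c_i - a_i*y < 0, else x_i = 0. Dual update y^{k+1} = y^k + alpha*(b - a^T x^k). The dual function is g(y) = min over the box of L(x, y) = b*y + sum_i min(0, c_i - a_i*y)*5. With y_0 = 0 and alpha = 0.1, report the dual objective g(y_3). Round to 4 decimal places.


Dual ascent for LP: min 13*x1 + 12*x2, 5*x1 + 3*x2 = 16, 0 <= x_i <= 5
Step 1: y^k = 0.0, reduced costs: (13.0, 12.0)
  x^k = (0.0, 0.0), subgradient = b - a^T x = 16.0
  y^{k+1} = 0.0 + 0.1*16.0 = 1.6
Step 2: y^k = 1.6, reduced costs: (5.0, 7.2)
  x^k = (0.0, 0.0), subgradient = b - a^T x = 16.0
  y^{k+1} = 1.6 + 0.1*16.0 = 3.2
Step 3: y^k = 3.2, reduced costs: (-3.0, 2.4)
  x^k = (5.0, 0.0), subgradient = b - a^T x = -9.0
  y^{k+1} = 3.2 + 0.1*-9.0 = 2.3
Dual objective at y_3 = 2.3: reduced costs (1.5, 5.1), box minimizer x = (0.0, 0.0)
g(y_3) = b*y + (c1 - a1*y)*x1 + (c2 - a2*y)*x2 = 16*2.3 + 1.5*0.0 + 5.1*0.0 = 36.8 + 0.0 + 0.0 = 36.8


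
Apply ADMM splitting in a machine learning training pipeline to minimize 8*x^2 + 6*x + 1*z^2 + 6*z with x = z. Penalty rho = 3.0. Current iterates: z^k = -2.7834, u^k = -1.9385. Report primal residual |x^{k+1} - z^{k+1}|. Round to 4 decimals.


ADMM iteration with rho = 3.0, z^k = -2.7834, u^k = -1.9385
Step 1: x-update.
Minimize 8*x^2 + 6*x + (3.0/2)*(x + 2.7834 - 1.9385)^2
FOC: (2*8 + 3.0)*x = -6 + 3.0*(-2.7834 + 1.9385)
x^{k+1} = -0.4492
Step 2: z-update.
Minimize 1*z^2 + 6*z + (3.0/2)*(-0.4492 - z - 1.9385)^2
FOC: (2*1 + 3.0)*z = -6 + 3.0*(-0.4492 - 1.9385)
z^{k+1} = -2.6326
Step 3: u-update.
u^{k+1} = -1.9385 - 0.4492 + 2.6326 = 0.2449
Step 4: Primal residual = |-0.4492 + 2.6326| = 2.1834


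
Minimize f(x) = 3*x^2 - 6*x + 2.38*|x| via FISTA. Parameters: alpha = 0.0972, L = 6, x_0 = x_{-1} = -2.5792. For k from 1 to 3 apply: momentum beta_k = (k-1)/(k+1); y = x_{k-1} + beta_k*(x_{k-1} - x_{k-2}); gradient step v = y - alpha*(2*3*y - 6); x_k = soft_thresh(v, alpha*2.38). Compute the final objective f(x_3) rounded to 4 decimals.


FISTA on f(x) = 3*x^2 - 6*x + 2.38*|x|
L = 6, alpha = 0.0972
Iteration 1: beta = 0.0, y = -2.5792 + 0.0*(-2.5792 + 2.5792) = -2.5792
  grad(y) = -21.4752, v = y - alpha*grad = -0.4918
  prox(v) = soft_thresh(-0.4918, 0.2313) = -0.2605
Iteration 2: beta = 0.3333, y = -0.2605 + 0.3333*(-0.2605 + 2.5792) = 0.5124
  grad(y) = -2.9254, v = y - alpha*grad = 0.7968
  prox(v) = soft_thresh(0.7968, 0.2313) = 0.5654
Iteration 3: beta = 0.5, y = 0.5654 + 0.5*(0.5654 + 0.2605) = 0.9784
  grad(y) = -0.1296, v = y - alpha*grad = 0.991
  prox(v) = soft_thresh(0.991, 0.2313) = 0.7597
f(x_3) = 3*0.7597^2 - 6*0.7597 + 2.38*|0.7597| = -1.0187


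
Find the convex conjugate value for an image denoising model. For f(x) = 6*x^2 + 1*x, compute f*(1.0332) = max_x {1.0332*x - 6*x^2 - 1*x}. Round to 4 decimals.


f*(y) = sup_x {y*x - a*x^2 - b*x} = sup_x {(y-b)*x - a*x^2}
FOC: (y - b) - 2a*x = 0 => x* = (y - b)/(2a)
x* = (1.0332 - 1)/(2*6) = 0.0028
f*(1.0332) = (y-b)^2/(4a) = (1.0332 - 1)^2/(4*6)
= 0.0011/24 = 0.0


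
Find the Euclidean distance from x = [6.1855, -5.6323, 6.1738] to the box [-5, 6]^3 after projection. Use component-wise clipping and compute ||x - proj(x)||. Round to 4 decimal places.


Project each component onto [-5, 6].
clip(6.1855) = 6.0, clip(-5.6323) = -5.0, clip(6.1738) = 6.0
Projection = [6.0, -5.0, 6.0]
Squared diffs: [0.0344, 0.3998, 0.0302]
Distance = sqrt(0.4644) = 0.6815


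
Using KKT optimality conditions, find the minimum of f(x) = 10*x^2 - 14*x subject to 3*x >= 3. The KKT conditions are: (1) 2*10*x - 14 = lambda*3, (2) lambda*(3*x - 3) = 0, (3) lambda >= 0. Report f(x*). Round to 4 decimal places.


Step 1: Try lambda = 0 (constraint inactive).
x_unc = 14/(2*10) = 0.7
Check: 3*0.7 = 2.1 < 3 -- violated!
Step 2: Constraint must be active: 3*x = 3
x* = 3/3 = 1.0
lambda = (2*10*1.0 - 14)/3 = 2.0
Step 3: Compute optimal value.
f(x*) = 10*1.0^2 - 14*1.0 = -4.0


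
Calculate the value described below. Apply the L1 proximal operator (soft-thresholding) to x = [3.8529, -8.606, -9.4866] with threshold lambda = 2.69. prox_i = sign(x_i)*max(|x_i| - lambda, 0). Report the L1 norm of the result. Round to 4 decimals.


Soft-thresholding with lambda = 2.69:
prox(3.8529) = sign(3.8529)*max(|3.8529| - 2.69, 0) = 1.1629
prox(-8.606) = sign(-8.606)*max(|-8.606| - 2.69, 0) = -5.916
prox(-9.4866) = sign(-9.4866)*max(|-9.4866| - 2.69, 0) = -6.7966
prox(x) = [1.1629, -5.916, -6.7966]
||prox(x)||_1 = 1.1629 + 5.916 + 6.7966 = 13.8755


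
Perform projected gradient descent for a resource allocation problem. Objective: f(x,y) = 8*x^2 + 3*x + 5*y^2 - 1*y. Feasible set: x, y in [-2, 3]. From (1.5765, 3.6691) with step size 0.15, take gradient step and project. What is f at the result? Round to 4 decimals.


Step 1: Compute gradient at (1.5765, 3.6691).
grad_x = 2*8*1.5765 + 3 = 28.224
grad_y = 2*5*3.6691 - 1 = 35.691
Step 2: Gradient step.
x_raw = 1.5765 - 0.15*28.224 = -2.6571
y_raw = 3.6691 - 0.15*35.691 = -1.6846
Step 3: Project onto [-2, 3].
x_proj = clip(-2.6571) = -2.0
y_proj = clip(-1.6846) = -1.6846
Step 4: Evaluate f.
f(-2.0, -1.6846) = 41.8731


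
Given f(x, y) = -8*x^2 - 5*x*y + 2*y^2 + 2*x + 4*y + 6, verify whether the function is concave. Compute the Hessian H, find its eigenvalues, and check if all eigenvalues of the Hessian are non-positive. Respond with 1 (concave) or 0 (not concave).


The Hessian of f(x,y) = -8*x^2 - 5*x*y + 2*y^2 + 2*x + 4*y + 6 is:
H = [[-16, -5], [-5, 4]]
Trace = -16 + 4 = -12
Determinant = -16*4 - (-5)^2 = -89
Discriminant = (-12)^2 - 4*-89 = 500.0
Eigenvalues: lambda_1 = -17.1803, lambda_2 = 5.1803
The function is not concave.

0


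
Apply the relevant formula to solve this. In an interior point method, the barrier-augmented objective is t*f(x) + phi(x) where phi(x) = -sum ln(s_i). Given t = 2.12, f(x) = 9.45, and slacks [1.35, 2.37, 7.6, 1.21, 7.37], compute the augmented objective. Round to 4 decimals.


Step 1: Compute log-barrier.
ln values: [0.3001, 0.8629, 2.0281, 0.1906, 1.9974]
phi = -(0.3001 + 0.8629 + 2.0281 + 0.1906 + 1.9974) = -5.3792
Step 2: Compute augmented objective.
t*f(x) = 2.12*9.45 = 20.034
Total = 20.034 - 5.3792 = 14.6548


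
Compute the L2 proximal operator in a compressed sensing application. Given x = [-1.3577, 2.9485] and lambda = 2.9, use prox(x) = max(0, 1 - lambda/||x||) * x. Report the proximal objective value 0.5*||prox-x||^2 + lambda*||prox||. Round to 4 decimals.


Step 1: Compute ||x||.
||x|| = 3.2461
Step 2: Compute scaling factor.
scale = max(0, 1 - 2.9/3.2461) = 0.1066
Step 3: prox(x) = [-0.1447, 0.3143]
||prox(x)|| = 0.3461
Step 4: Proximal objective.
0.5*||prox-x||^2 = 4.205
lambda*||prox|| = 1.0037
Total = 5.2086


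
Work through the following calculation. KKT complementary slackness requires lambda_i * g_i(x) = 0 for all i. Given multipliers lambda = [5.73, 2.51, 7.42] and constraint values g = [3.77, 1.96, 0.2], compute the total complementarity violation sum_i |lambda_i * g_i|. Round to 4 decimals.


KKT complementary slackness check:
lambda_1 * g_1 = 5.73 * 3.77 = 21.6021
lambda_2 * g_2 = 2.51 * 1.96 = 4.9196
lambda_3 * g_3 = 7.42 * 0.2 = 1.484
Total violation = 21.6021 + 4.9196 + 1.484 = 28.0057


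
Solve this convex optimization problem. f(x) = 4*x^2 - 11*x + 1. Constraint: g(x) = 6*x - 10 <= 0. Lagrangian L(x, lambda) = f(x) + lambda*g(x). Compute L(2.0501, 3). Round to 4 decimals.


Step 1: Evaluate f(x).
f(2.0501) = 4*2.0501^2 - 11*2.0501 + 1 = -4.7395
Step 2: Evaluate g(x).
g(2.0501) = 6*2.0501 - 10 = 2.3006
Step 3: Compute Lagrangian.
L = -4.7395 + 3*2.3006 = 2.1623


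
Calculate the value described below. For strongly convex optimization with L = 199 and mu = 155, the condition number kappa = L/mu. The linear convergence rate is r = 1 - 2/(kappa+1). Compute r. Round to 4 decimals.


Step 1: Compute the condition number.
kappa = L/mu = 199/155 = 1.2839
Step 2: Compute the convergence rate.
r = 1 - 2/(kappa + 1) = 1 - 2*mu/(L + mu) = (L - mu)/(L + mu) = 44/354 = 0.1243


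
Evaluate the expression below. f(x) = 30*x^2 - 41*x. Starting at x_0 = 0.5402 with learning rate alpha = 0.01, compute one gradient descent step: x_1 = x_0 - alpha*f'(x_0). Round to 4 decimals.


We compute the gradient at x_0 and apply the update.
f'(x) = 60*x - 41
f'(0.5402) = 60*0.5402 - 41 = -8.588
x_1 = 0.5402 - 0.01*-8.588 = 0.6261


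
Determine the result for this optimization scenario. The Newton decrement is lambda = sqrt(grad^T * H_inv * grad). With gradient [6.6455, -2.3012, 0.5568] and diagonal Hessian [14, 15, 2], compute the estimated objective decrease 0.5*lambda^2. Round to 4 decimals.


Step 1: H is diagonal, so H^(-1) * g = [0.4747, -0.1534, 0.2784].
Step 2: g^T H^(-1) g = sum_i g_i^2 / H_ii
  = (6.6455)^2/14 + (-2.3012)^2/15 + (0.5568)^2/2
  = 3.1545 + 0.353 + 0.155 = 3.6625
Step 3: Objective decrease = 0.5 * g^T H^(-1) g = 1.8313


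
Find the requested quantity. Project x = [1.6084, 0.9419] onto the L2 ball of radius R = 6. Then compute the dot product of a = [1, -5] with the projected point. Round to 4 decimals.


Step 1: Compute ||x|| (intermediates to 6 decimals).
||x|| = sqrt(1.6084^2 + 0.9419^2) = 1.863901
Step 2: Project.
Since ||x|| <= R, proj = x (no scaling needed).
proj(x) = [1.6084, 0.9419]
Step 3: Dot product.
a^T * proj(x) = 1*1.6084 - 5*0.9419 = -3.1011


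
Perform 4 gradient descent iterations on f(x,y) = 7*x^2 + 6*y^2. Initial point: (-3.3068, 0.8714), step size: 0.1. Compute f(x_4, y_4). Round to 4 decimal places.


Gradient descent on f(x,y) = 7*x^2 + 6*y^2.
Starting point: (-3.3068, 0.8714), alpha = 0.1
Step 1: grad_x = 2*7*-3.3068 = -46.2952, grad_y = 2*6*0.8714 = 10.4568
  x_1 = -3.3068 - 0.1*-46.2952 = 1.3227
  y_1 = 0.8714 - 0.1*10.4568 = -0.1743
Step 2: grad_x = 2*7*1.3227 = 18.5181, grad_y = 2*6*-0.1743 = -2.0914
  x_2 = 1.3227 - 0.1*18.5181 = -0.5291
  y_2 = -0.1743 - 0.1*-2.0914 = 0.0349
Step 3: grad_x = 2*7*-0.5291 = -7.4072, grad_y = 2*6*0.0349 = 0.4183
  x_3 = -0.5291 - 0.1*-7.4072 = 0.2116
  y_3 = 0.0349 - 0.1*0.4183 = -0.007
Step 4: grad_x = 2*7*0.2116 = 2.9629, grad_y = 2*6*-0.007 = -0.0837
  x_4 = 0.2116 - 0.1*2.9629 = -0.0847
  y_4 = -0.007 - 0.1*-0.0837 = 0.0014
f(-0.0847, 0.0014) = 7*(-0.0847)^2 + 6*0.0014^2 = 0.0502


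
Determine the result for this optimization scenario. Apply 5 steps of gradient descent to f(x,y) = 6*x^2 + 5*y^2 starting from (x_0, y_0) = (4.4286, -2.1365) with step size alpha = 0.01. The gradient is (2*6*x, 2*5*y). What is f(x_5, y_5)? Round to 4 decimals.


Gradient descent on f(x,y) = 6*x^2 + 5*y^2.
Starting point: (4.4286, -2.1365), alpha = 0.01
Step 1: grad_x = 2*6*4.4286 = 53.1432, grad_y = 2*5*-2.1365 = -21.365
  x_1 = 4.4286 - 0.01*53.1432 = 3.8972
  y_1 = -2.1365 - 0.01*-21.365 = -1.9229
Step 2: grad_x = 2*6*3.8972 = 46.766, grad_y = 2*5*-1.9229 = -19.2285
  x_2 = 3.8972 - 0.01*46.766 = 3.4295
  y_2 = -1.9229 - 0.01*-19.2285 = -1.7306
Step 3: grad_x = 2*6*3.4295 = 41.1541, grad_y = 2*5*-1.7306 = -17.3057
  x_3 = 3.4295 - 0.01*41.1541 = 3.018
  y_3 = -1.7306 - 0.01*-17.3057 = -1.5575
Step 4: grad_x = 2*6*3.018 = 36.2156, grad_y = 2*5*-1.5575 = -15.5751
  x_4 = 3.018 - 0.01*36.2156 = 2.6558
  y_4 = -1.5575 - 0.01*-15.5751 = -1.4018
Step 5: grad_x = 2*6*2.6558 = 31.8697, grad_y = 2*5*-1.4018 = -14.0176
  x_5 = 2.6558 - 0.01*31.8697 = 2.3371
  y_5 = -1.4018 - 0.01*-14.0176 = -1.2616
f(2.3371, -1.2616) = 6*2.3371^2 + 5*(-1.2616)^2 = 40.7305


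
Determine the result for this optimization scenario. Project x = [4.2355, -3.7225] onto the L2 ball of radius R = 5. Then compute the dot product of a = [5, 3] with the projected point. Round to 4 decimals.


Step 1: Compute ||x|| (intermediates to 6 decimals).
||x|| = sqrt(4.2355^2 + (-3.7225)^2) = 5.638836
Step 2: Project.
Since ||x|| > R, scale = R/||x|| = 5/5.638836 = 0.886708, proj(x) = scale * x
proj(x) = [3.755652, -3.300771]
Step 3: Dot product.
a^T * proj(x) = 5*3.755652 + 3*(-3.300771) = 8.8759


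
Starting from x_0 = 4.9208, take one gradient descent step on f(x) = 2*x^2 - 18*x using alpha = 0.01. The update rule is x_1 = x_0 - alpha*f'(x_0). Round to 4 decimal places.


We compute the gradient at x_0 and apply the update.
f'(x) = 4*x - 18
f'(4.9208) = 4*4.9208 - 18 = 1.6832
x_1 = 4.9208 - 0.01*1.6832 = 4.904


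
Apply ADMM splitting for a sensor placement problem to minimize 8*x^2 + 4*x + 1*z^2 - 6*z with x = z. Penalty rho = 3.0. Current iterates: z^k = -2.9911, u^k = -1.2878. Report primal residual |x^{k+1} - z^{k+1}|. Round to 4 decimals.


ADMM iteration with rho = 3.0, z^k = -2.9911, u^k = -1.2878
Step 1: x-update.
Minimize 8*x^2 + 4*x + (3.0/2)*(x + 2.9911 - 1.2878)^2
FOC: (2*8 + 3.0)*x = -4 + 3.0*(-2.9911 + 1.2878)
x^{k+1} = -0.4795
Step 2: z-update.
Minimize 1*z^2 - 6*z + (3.0/2)*(-0.4795 - z - 1.2878)^2
FOC: (2*1 + 3.0)*z = 6 + 3.0*(-0.4795 - 1.2878)
z^{k+1} = 0.1396
Step 3: u-update.
u^{k+1} = -1.2878 - 0.4795 - 0.1396 = -1.9069
Step 4: Primal residual = |-0.4795 - 0.1396| = 0.6191


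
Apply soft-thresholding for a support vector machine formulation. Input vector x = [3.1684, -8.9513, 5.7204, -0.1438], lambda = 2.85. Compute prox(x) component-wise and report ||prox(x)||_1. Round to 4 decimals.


Soft-thresholding with lambda = 2.85:
prox(3.1684) = sign(3.1684)*max(|3.1684| - 2.85, 0) = 0.3184
prox(-8.9513) = sign(-8.9513)*max(|-8.9513| - 2.85, 0) = -6.1013
prox(5.7204) = sign(5.7204)*max(|5.7204| - 2.85, 0) = 2.8704
prox(-0.1438) = sign(-0.1438)*max(|-0.1438| - 2.85, 0) = 0.0
prox(x) = [0.3184, -6.1013, 2.8704, 0.0]
||prox(x)||_1 = 0.3184 + 6.1013 + 2.8704 + 0.0 = 9.2901


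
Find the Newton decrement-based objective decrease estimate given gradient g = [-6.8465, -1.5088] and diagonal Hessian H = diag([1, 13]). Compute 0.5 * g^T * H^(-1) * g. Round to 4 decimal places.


Step 1: H is diagonal, so H^(-1) * g = [-6.8465, -0.1161].
Step 2: g^T H^(-1) g = sum_i g_i^2 / H_ii
  = (-6.8465)^2/1 + (-1.5088)^2/13
  = 46.8746 + 0.1751 = 47.0497
Step 3: Objective decrease = 0.5 * g^T H^(-1) g = 23.5248


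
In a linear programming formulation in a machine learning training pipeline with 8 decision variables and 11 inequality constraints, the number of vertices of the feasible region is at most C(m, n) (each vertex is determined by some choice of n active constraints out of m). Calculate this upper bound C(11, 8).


Each vertex corresponds to some choice of n active constraints out of m, so the number of vertices is at most C(m, n) = m! / (n!(m-n)!).
m = 11, n = 8
Numerator: 11 * 10 * 9 * 8 * 7 * 6 * 5 * 4
Denominator: 8! = 40320
C(11, 8) = 165


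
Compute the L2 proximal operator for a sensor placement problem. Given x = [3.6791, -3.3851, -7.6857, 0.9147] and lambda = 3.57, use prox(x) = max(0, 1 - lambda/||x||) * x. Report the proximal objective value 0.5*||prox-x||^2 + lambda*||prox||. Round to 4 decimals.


Step 1: Compute ||x||.
||x|| = 9.2142
Step 2: Compute scaling factor.
scale = max(0, 1 - 3.57/9.2142) = 0.6126
Step 3: prox(x) = [2.2536, -2.0736, -4.7079, 0.5603]
||prox(x)|| = 5.6442
Step 4: Proximal objective.
0.5*||prox-x||^2 = 6.3725
lambda*||prox|| = 20.1498
Total = 26.5222


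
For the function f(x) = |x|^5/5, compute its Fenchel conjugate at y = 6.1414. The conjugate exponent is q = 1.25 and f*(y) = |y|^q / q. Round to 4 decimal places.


The conjugate exponent q satisfies 1/p + 1/q = 1.
p = 5, so q = 5/(5 - 1) = 1.25
|y|^q = 6.1414^1.25 = 9.6679
f*(6.1414) = 9.6679 / 1.25 = 7.7344


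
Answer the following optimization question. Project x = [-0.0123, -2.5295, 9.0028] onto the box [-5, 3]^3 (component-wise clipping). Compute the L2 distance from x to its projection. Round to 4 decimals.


Project each component onto [-5, 3].
clip(-0.0123) = -0.0123, clip(-2.5295) = -2.5295, clip(9.0028) = 3.0
Projection = [-0.0123, -2.5295, 3.0]
Squared diffs: [0.0, 0.0, 36.0336]
Distance = sqrt(36.0336) = 6.0028


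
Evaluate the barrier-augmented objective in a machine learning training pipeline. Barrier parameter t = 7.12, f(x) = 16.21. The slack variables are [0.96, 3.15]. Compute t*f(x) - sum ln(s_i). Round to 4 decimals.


Step 1: Compute log-barrier.
ln values: [-0.0408, 1.1474]
phi = -(-0.0408 + 1.1474) = -1.1066
Step 2: Compute augmented objective.
t*f(x) = 7.12*16.21 = 115.4152
Total = 115.4152 - 1.1066 = 114.3086


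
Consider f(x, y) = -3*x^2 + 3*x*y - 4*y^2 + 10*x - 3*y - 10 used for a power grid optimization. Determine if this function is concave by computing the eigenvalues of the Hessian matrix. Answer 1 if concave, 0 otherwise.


The Hessian of f(x,y) = -3*x^2 + 3*x*y - 4*y^2 + 10*x - 3*y - 10 is:
H = [[-6, 3], [3, -8]]
Trace = -6 - 8 = -14
Determinant = -6*-8 - (3)^2 = 39
Discriminant = (-14)^2 - 4*39 = 40.0
Eigenvalues: lambda_1 = -10.1623, lambda_2 = -3.8377
The function is concave.

1


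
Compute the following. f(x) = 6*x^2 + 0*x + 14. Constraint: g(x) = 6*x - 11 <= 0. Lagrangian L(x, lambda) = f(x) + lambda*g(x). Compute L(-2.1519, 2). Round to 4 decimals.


Step 1: Evaluate f(x).
f(-2.1519) = 6*(-2.1519)^2 + 0*(-2.1519) + 14 = 41.784
Step 2: Evaluate g(x).
g(-2.1519) = 6*-2.1519 - 11 = -23.9114
Step 3: Compute Lagrangian.
L = 41.784 + 2*-23.9114 = -6.0388


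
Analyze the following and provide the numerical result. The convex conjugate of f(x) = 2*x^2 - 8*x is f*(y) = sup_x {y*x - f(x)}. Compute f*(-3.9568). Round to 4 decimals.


f*(y) = sup_x {y*x - a*x^2 - b*x} = sup_x {(y-b)*x - a*x^2}
FOC: (y - b) - 2a*x = 0 => x* = (y - b)/(2a)
x* = (-3.9568 + 8)/(2*2) = 1.0108
f*(-3.9568) = (y-b)^2/(4a) = (-3.9568 + 8)^2/(4*2)
= 16.3475/8 = 2.0434


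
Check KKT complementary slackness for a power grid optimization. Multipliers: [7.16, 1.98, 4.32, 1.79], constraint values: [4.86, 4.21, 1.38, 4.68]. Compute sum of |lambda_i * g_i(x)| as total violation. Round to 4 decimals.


KKT complementary slackness check:
lambda_1 * g_1 = 7.16 * 4.86 = 34.7976
lambda_2 * g_2 = 1.98 * 4.21 = 8.3358
lambda_3 * g_3 = 4.32 * 1.38 = 5.9616
lambda_4 * g_4 = 1.79 * 4.68 = 8.3772
Total violation = 34.7976 + 8.3358 + 5.9616 + 8.3772 = 57.4722


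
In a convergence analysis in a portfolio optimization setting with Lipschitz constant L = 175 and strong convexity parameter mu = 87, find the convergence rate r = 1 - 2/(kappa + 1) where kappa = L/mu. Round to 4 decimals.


Step 1: Compute the condition number.
kappa = L/mu = 175/87 = 2.0115
Step 2: Compute the convergence rate.
r = 1 - 2/(kappa + 1) = 1 - 2*mu/(L + mu) = (L - mu)/(L + mu) = 88/262 = 0.3359


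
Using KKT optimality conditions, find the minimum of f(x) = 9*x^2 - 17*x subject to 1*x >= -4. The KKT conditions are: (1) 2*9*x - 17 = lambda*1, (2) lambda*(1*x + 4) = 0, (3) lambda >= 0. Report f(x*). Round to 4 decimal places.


Step 1: Try lambda = 0 (constraint inactive).
Stationarity: 2*9*x - 17 = 0
x* = 17/(2*9) = 17/18 = 0.9444 (rounded; the exact value 17/18 is used below)
Check constraint: 1*0.9444 = 0.9444 >= -4 -- satisfied.
Step 2: Compute optimal value.
f(x*) = 9*(17/18)^2 - 17*(17/18) = -8.0278


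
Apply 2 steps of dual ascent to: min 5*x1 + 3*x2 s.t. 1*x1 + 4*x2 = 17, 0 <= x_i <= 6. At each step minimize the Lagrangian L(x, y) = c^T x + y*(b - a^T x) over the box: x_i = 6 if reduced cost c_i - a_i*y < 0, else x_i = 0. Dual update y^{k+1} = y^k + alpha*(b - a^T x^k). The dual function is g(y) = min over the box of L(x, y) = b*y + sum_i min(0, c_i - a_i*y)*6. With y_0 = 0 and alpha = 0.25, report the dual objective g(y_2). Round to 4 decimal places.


Dual ascent for LP: min 5*x1 + 3*x2, 1*x1 + 4*x2 = 17, 0 <= x_i <= 6
Step 1: y^k = 0.0, reduced costs: (5.0, 3.0)
  x^k = (0.0, 0.0), subgradient = b - a^T x = 17.0
  y^{k+1} = 0.0 + 0.25*17.0 = 4.25
Step 2: y^k = 4.25, reduced costs: (0.75, -14.0)
  x^k = (0.0, 6.0), subgradient = b - a^T x = -7.0
  y^{k+1} = 4.25 + 0.25*-7.0 = 2.5
Dual objective at y_2 = 2.5: reduced costs (2.5, -7.0), box minimizer x = (0.0, 6.0)
g(y_2) = b*y + (c1 - a1*y)*x1 + (c2 - a2*y)*x2 = 17*2.5 + 2.5*0.0 + (-7.0)*6.0 = 42.5 + 0.0 - 42.0 = 0.5


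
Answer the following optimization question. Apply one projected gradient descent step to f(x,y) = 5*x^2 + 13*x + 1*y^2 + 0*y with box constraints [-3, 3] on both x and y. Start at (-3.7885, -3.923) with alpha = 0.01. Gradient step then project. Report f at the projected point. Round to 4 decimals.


Step 1: Compute gradient at (-3.7885, -3.923).
grad_x = 2*5*-3.7885 + 13 = -24.885
grad_y = 2*1*-3.923 + 0 = -7.846
Step 2: Gradient step.
x_raw = -3.7885 - 0.01*-24.885 = -3.5397
y_raw = -3.923 - 0.01*-7.846 = -3.8445
Step 3: Project onto [-3, 3].
x_proj = clip(-3.5397) = -3.0
y_proj = clip(-3.8445) = -3.0
Step 4: Evaluate f.
f(-3.0, -3.0) = 15.0


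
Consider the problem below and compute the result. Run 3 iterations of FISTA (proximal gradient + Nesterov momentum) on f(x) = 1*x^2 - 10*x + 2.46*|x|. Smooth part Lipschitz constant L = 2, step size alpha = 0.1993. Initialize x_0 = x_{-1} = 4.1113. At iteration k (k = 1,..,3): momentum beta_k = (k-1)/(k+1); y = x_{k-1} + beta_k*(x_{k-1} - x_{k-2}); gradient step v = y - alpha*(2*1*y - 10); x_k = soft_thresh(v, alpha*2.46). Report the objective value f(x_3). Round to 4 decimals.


FISTA on f(x) = 1*x^2 - 10*x + 2.46*|x|
L = 2, alpha = 0.1993
Iteration 1: beta = 0.0, y = 4.1113 + 0.0*(4.1113 - 4.1113) = 4.1113
  grad(y) = -1.7774, v = y - alpha*grad = 4.4655
  prox(v) = soft_thresh(4.4655, 0.4903) = 3.9753
Iteration 2: beta = 0.3333, y = 3.9753 + 0.3333*(3.9753 - 4.1113) = 3.9299
  grad(y) = -2.1402, v = y - alpha*grad = 4.3564
  prox(v) = soft_thresh(4.3564, 0.4903) = 3.8662
Iteration 3: beta = 0.5, y = 3.8662 + 0.5*(3.8662 - 3.9753) = 3.8116
  grad(y) = -2.3767, v = y - alpha*grad = 4.2853
  prox(v) = soft_thresh(4.2853, 0.4903) = 3.795
f(x_3) = 1*3.795^2 - 10*3.795 + 2.46*|3.795| = -14.2123


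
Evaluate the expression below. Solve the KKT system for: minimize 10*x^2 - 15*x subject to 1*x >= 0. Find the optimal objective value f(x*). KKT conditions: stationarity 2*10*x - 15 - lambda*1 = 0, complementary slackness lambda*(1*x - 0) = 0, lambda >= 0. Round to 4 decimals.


Step 1: Try lambda = 0 (constraint inactive).
Stationarity: 2*10*x - 15 = 0
x* = 15/(2*10) = 0.75
Check constraint: 1*0.75 = 0.75 >= 0 -- satisfied.
Step 2: Compute optimal value.
f(x*) = 10*0.75^2 - 15*0.75 = -5.625


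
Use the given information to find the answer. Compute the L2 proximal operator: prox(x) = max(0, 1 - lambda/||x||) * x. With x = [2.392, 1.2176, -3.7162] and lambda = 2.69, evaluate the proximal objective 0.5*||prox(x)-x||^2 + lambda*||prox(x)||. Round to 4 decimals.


Step 1: Compute ||x||.
||x|| = 4.5841
Step 2: Compute scaling factor.
scale = max(0, 1 - 2.69/4.5841) = 0.4132
Step 3: prox(x) = [0.9884, 0.5031, -1.5355]
||prox(x)|| = 1.8941
Step 4: Proximal objective.
0.5*||prox-x||^2 = 3.6181
lambda*||prox|| = 5.0951
Total = 8.7133


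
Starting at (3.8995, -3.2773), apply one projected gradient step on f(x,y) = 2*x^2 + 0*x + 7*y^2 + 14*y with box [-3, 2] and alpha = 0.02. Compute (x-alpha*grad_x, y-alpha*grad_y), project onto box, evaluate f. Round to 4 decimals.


Step 1: Compute gradient at (3.8995, -3.2773).
grad_x = 2*2*3.8995 + 0 = 15.598
grad_y = 2*7*-3.2773 + 14 = -31.8822
Step 2: Gradient step.
x_raw = 3.8995 - 0.02*15.598 = 3.5875
y_raw = -3.2773 - 0.02*-31.8822 = -2.6397
Step 3: Project onto [-3, 2].
x_proj = clip(3.5875) = 2.0
y_proj = clip(-2.6397) = -2.6397
Step 4: Evaluate f.
f(2.0, -2.6397) = 19.8193


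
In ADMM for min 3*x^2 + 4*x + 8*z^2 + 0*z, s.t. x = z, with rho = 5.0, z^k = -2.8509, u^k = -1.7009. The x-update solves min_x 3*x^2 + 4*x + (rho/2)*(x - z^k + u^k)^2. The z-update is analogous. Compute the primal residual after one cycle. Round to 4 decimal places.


ADMM iteration with rho = 5.0, z^k = -2.8509, u^k = -1.7009
Step 1: x-update.
Minimize 3*x^2 + 4*x + (5.0/2)*(x + 2.8509 - 1.7009)^2
FOC: (2*3 + 5.0)*x = -4 + 5.0*(-2.8509 + 1.7009)
x^{k+1} = -0.8864
Step 2: z-update.
Minimize 8*z^2 + 0*z + (5.0/2)*(-0.8864 - z - 1.7009)^2
FOC: (2*8 + 5.0)*z = 0 + 5.0*(-0.8864 - 1.7009)
z^{k+1} = -0.616
Step 3: u-update.
u^{k+1} = -1.7009 - 0.8864 + 0.616 = -1.9712
Step 4: Primal residual = |-0.8864 + 0.616| = 0.2703


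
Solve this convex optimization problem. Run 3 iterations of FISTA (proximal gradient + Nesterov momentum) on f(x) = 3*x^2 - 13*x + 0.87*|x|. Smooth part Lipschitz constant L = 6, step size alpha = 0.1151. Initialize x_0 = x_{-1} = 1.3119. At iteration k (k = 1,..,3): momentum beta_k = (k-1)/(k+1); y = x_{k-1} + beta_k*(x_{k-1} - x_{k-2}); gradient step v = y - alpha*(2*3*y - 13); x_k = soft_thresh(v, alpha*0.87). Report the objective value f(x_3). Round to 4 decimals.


FISTA on f(x) = 3*x^2 - 13*x + 0.87*|x|
L = 6, alpha = 0.1151
Iteration 1: beta = 0.0, y = 1.3119 + 0.0*(1.3119 - 1.3119) = 1.3119
  grad(y) = -5.1286, v = y - alpha*grad = 1.9022
  prox(v) = soft_thresh(1.9022, 0.1001) = 1.8021
Iteration 2: beta = 0.3333, y = 1.8021 + 0.3333*(1.8021 - 1.3119) = 1.9655
  grad(y) = -1.2073, v = y - alpha*grad = 2.1044
  prox(v) = soft_thresh(2.1044, 0.1001) = 2.0043
Iteration 3: beta = 0.5, y = 2.0043 + 0.5*(2.0043 - 1.8021) = 2.1054
  grad(y) = -0.3677, v = y - alpha*grad = 2.1477
  prox(v) = soft_thresh(2.1477, 0.1001) = 2.0476
f(x_3) = 3*2.0476^2 - 13*2.0476 + 0.87*|2.0476| = -12.2594


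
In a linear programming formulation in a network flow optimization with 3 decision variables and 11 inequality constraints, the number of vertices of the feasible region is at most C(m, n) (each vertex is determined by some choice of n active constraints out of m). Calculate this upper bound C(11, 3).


Each vertex corresponds to some choice of n active constraints out of m, so the number of vertices is at most C(m, n) = m! / (n!(m-n)!).
m = 11, n = 3
Numerator: 11 * 10 * 9
Denominator: 3! = 6
C(11, 3) = 165


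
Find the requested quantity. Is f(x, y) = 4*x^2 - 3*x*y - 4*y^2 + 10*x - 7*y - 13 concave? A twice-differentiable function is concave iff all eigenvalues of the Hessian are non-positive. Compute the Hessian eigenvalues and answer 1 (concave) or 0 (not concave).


The Hessian of f(x,y) = 4*x^2 - 3*x*y - 4*y^2 + 10*x - 7*y - 13 is:
H = [[8, -3], [-3, -8]]
Trace = 8 - 8 = 0
Determinant = 8*-8 - (-3)^2 = -73
Discriminant = (0)^2 - 4*-73 = 292.0
Eigenvalues: lambda_1 = -8.544, lambda_2 = 8.544
The function is not concave.

0


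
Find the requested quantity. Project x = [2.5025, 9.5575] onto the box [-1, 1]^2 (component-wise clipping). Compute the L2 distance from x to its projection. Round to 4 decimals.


Project each component onto [-1, 1].
clip(2.5025) = 1.0, clip(9.5575) = 1.0
Projection = [1.0, 1.0]
Squared diffs: [2.2575, 73.2308]
Distance = sqrt(75.4883) = 8.6884


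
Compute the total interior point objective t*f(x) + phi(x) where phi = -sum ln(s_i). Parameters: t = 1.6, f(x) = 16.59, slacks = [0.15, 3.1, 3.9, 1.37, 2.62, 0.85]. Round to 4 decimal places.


Step 1: Compute log-barrier.
ln values: [-1.8971, 1.1314, 1.361, 0.3148, 0.9632, -0.1625]
phi = -(-1.8971 + 1.1314 + 1.361 + 0.3148 + 0.9632 - 0.1625) = -1.7107
Step 2: Compute augmented objective.
t*f(x) = 1.6*16.59 = 26.544
Total = 26.544 - 1.7107 = 24.8333
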